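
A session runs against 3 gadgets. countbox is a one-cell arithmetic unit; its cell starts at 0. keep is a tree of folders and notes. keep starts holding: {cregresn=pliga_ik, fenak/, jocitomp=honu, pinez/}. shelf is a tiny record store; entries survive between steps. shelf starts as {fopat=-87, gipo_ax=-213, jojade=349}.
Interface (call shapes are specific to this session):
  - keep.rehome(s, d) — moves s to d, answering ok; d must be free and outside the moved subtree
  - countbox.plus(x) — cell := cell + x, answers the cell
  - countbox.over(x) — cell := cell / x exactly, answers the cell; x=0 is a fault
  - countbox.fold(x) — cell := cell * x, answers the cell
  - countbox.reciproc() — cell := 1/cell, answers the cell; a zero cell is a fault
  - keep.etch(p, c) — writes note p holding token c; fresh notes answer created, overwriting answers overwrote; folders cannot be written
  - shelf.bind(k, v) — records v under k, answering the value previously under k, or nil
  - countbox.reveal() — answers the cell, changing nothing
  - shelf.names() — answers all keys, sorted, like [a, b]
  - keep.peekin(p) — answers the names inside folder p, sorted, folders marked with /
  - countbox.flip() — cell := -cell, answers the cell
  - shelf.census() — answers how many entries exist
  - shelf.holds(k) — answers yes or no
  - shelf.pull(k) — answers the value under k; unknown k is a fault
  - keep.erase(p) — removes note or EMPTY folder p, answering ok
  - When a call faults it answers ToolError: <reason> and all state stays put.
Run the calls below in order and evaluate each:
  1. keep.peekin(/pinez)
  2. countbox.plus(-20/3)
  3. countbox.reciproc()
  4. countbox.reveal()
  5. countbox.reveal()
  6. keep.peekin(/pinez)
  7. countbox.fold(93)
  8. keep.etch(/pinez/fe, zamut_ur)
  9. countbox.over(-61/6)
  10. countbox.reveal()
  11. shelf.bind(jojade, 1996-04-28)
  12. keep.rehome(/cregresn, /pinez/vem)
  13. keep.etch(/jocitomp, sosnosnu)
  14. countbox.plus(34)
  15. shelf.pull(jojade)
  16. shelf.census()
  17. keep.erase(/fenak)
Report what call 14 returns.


Answer: 21577/610

Derivation:
Then peekin passing p=/pinez, which returns [].
Calling plus passing x=-20/3, → -20/3.
Now I run reciproc(): -3/20.
I try reveal(), yielding -3/20.
Invoking reveal, — result: -3/20.
I run peekin passing p=/pinez, which returns [].
Using fold passing x=93, yielding -279/20.
Next I call etch passing p=/pinez/fe, c=zamut_ur, — result: created.
I invoke over passing x=-61/6, and see 837/610.
I invoke reveal, which returns 837/610.
Now I run bind passing k=jojade, v=1996-04-28, which returns 349.
I run rehome passing s=/cregresn, d=/pinez/vem: ok.
Calling etch passing p=/jocitomp, c=sosnosnu, and observe overwrote.
Then plus passing x=34: 21577/610.
I invoke pull passing k=jojade, which returns 1996-04-28.
I try census: 3.
Then erase passing p=/fenak, and get ok.


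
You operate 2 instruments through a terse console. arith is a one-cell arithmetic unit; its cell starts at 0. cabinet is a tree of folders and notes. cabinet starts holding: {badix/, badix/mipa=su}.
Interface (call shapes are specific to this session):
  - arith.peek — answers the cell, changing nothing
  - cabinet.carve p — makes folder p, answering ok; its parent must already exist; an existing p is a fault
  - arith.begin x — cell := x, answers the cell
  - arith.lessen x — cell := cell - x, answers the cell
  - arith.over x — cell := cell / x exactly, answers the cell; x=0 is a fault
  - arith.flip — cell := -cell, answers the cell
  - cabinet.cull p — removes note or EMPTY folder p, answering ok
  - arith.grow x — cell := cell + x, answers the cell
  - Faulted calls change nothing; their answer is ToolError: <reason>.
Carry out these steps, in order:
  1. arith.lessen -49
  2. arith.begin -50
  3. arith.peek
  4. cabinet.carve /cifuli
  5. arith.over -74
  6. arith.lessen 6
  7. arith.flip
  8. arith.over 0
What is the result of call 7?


Answer: 197/37

Derivation:
I use lessen(x: -49), → 49.
I call begin(x: -50), yielding -50.
Using peek(), → -50.
I call carve(p: /cifuli), giving ok.
Then over(x: -74), and observe 25/37.
I use lessen(x: 6): -197/37.
I run flip(), which returns 197/37.
Invoking over(x: 0), and get ToolError: division by zero.


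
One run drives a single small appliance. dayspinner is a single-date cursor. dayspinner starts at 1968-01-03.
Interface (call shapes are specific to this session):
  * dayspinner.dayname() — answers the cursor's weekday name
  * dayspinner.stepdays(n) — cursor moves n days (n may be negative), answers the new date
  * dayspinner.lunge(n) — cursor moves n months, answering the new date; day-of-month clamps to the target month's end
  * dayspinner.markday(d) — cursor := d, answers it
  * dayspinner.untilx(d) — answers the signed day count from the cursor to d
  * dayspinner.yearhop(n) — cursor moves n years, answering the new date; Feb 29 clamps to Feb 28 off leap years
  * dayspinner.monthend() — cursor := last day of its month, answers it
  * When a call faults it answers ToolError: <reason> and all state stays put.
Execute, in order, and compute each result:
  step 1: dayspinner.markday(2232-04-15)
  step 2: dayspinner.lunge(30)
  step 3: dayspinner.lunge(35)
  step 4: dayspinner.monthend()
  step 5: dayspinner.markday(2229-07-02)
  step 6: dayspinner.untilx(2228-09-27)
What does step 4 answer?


==> dayspinner.markday(d: 2232-04-15)
<== 2232-04-15
==> dayspinner.lunge(n: 30)
<== 2234-10-15
==> dayspinner.lunge(n: 35)
<== 2237-09-15
==> dayspinner.monthend()
<== 2237-09-30
==> dayspinner.markday(d: 2229-07-02)
<== 2229-07-02
==> dayspinner.untilx(d: 2228-09-27)
<== -278

Answer: 2237-09-30


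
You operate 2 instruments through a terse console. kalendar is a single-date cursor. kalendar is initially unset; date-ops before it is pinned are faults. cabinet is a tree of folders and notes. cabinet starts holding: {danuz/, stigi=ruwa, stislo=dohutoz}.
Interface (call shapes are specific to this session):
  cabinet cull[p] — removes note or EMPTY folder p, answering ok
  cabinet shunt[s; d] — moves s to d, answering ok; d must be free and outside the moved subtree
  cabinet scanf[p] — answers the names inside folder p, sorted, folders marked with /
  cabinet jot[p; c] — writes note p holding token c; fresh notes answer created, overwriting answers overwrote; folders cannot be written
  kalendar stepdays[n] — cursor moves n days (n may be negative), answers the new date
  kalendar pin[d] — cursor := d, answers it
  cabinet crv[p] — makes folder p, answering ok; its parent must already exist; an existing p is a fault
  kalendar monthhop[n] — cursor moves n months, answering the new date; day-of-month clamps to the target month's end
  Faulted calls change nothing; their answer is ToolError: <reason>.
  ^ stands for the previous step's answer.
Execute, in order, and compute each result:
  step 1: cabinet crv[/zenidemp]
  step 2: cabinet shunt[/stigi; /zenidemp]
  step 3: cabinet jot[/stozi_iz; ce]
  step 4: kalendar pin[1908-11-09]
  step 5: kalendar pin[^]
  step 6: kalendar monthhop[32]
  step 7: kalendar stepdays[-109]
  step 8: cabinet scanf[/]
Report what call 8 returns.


==> cabinet crv(p='/zenidemp')
<== ok
==> cabinet shunt(s='/stigi', d='/zenidemp')
<== ToolError: exists
==> cabinet jot(p='/stozi_iz', c='ce')
<== created
==> kalendar pin(d='1908-11-09')
<== 1908-11-09
==> kalendar pin(d='^')
<== 1908-11-09
==> kalendar monthhop(n='32')
<== 1911-07-09
==> kalendar stepdays(n='-109')
<== 1911-03-22
==> cabinet scanf(p='/')
<== [danuz/, stigi, stislo, stozi_iz, zenidemp/]

Answer: [danuz/, stigi, stislo, stozi_iz, zenidemp/]


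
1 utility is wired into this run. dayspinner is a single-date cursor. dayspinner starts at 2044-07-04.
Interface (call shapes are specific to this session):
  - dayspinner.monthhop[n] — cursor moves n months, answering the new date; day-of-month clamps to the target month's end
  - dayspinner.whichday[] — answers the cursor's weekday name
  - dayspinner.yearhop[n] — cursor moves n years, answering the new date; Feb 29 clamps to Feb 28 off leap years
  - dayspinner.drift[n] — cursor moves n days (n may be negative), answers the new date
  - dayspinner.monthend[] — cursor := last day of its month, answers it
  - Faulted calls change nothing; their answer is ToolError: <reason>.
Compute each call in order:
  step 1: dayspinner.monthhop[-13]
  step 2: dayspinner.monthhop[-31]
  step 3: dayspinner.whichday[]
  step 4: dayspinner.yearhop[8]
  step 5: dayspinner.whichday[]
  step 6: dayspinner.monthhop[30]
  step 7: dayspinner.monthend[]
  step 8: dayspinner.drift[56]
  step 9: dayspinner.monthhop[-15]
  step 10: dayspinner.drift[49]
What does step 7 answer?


Now I run dayspinner.monthhop using n: -13, which returns 2043-06-04.
Next I call dayspinner.monthhop using n: -31, and observe 2040-11-04.
Invoking dayspinner.whichday, and observe Sunday.
I call dayspinner.yearhop using n: 8, and see 2048-11-04.
Now I run dayspinner.whichday(), — result: Wednesday.
I use dayspinner.monthhop using n: 30, — result: 2051-05-04.
I call dayspinner.monthend(), → 2051-05-31.
Then dayspinner.drift using n: 56, giving 2051-07-26.
Calling dayspinner.monthhop using n: -15, → 2050-04-26.
Next I call dayspinner.drift using n: 49, yielding 2050-06-14.

Answer: 2051-05-31


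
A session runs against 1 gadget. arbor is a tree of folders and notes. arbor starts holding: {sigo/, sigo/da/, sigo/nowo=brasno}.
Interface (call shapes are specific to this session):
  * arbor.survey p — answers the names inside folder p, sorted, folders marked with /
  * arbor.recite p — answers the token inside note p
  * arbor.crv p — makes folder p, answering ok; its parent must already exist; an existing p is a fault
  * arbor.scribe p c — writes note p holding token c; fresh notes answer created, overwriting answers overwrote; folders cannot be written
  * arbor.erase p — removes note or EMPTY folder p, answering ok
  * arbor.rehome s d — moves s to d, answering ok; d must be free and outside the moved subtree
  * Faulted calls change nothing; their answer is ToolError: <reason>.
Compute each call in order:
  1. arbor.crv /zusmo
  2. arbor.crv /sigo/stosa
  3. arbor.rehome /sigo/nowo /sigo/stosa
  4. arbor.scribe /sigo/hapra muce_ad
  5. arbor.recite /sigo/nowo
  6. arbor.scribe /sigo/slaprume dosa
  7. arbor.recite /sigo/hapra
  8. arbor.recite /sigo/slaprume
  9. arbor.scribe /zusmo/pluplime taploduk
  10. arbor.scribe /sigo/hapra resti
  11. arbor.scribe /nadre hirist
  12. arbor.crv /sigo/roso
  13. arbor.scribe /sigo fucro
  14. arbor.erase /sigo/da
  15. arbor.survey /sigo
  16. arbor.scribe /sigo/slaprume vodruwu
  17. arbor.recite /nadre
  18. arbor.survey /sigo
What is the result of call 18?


I run arbor.crv passing p→/zusmo, and observe ok.
I try arbor.crv passing p→/sigo/stosa, and see ok.
I run arbor.rehome passing s→/sigo/nowo, d→/sigo/stosa, giving ToolError: exists.
Calling arbor.scribe passing p→/sigo/hapra, c→muce_ad: created.
I use arbor.recite passing p→/sigo/nowo, which returns brasno.
Next I call arbor.scribe passing p→/sigo/slaprume, c→dosa, which returns created.
Using arbor.recite passing p→/sigo/hapra, and observe muce_ad.
I invoke arbor.recite passing p→/sigo/slaprume, and observe dosa.
Then arbor.scribe passing p→/zusmo/pluplime, c→taploduk, yielding created.
Next I call arbor.scribe passing p→/sigo/hapra, c→resti, giving overwrote.
I use arbor.scribe passing p→/nadre, c→hirist, and get created.
Then arbor.crv passing p→/sigo/roso, → ok.
I use arbor.scribe passing p→/sigo, c→fucro, — result: ToolError: is a directory.
Using arbor.erase passing p→/sigo/da, and get ok.
Calling arbor.survey passing p→/sigo, and observe [hapra, nowo, roso/, slaprume, stosa/].
Using arbor.scribe passing p→/sigo/slaprume, c→vodruwu, which returns overwrote.
Then arbor.recite passing p→/nadre, → hirist.
Invoking arbor.survey passing p→/sigo, and get [hapra, nowo, roso/, slaprume, stosa/].

Answer: [hapra, nowo, roso/, slaprume, stosa/]


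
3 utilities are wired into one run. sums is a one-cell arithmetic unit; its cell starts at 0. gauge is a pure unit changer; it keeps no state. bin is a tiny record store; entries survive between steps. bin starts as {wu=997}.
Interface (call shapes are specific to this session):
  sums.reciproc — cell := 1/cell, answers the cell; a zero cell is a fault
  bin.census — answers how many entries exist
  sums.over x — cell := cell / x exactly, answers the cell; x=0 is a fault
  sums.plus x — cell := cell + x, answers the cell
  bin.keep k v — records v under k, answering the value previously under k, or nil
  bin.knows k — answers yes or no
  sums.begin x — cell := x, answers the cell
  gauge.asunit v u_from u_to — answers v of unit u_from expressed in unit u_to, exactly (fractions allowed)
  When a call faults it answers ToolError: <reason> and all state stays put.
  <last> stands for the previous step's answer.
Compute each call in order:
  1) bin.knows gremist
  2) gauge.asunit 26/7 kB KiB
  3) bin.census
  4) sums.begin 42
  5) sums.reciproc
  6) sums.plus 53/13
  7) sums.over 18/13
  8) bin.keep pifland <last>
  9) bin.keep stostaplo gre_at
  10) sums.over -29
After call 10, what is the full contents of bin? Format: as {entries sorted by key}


Answer: {pifland=2239/756, stostaplo=gre_at, wu=997}

Derivation:
// bin.knows(gremist) : no
// gauge.asunit(26/7, kB, KiB) : 1625/448
// bin.census() : 1
// sums.begin(42) : 42
// sums.reciproc() : 1/42
// sums.plus(53/13) : 2239/546
// sums.over(18/13) : 2239/756
// bin.keep(pifland, <last>) : nil
// bin.keep(stostaplo, gre_at) : nil
// sums.over(-29) : -2239/21924


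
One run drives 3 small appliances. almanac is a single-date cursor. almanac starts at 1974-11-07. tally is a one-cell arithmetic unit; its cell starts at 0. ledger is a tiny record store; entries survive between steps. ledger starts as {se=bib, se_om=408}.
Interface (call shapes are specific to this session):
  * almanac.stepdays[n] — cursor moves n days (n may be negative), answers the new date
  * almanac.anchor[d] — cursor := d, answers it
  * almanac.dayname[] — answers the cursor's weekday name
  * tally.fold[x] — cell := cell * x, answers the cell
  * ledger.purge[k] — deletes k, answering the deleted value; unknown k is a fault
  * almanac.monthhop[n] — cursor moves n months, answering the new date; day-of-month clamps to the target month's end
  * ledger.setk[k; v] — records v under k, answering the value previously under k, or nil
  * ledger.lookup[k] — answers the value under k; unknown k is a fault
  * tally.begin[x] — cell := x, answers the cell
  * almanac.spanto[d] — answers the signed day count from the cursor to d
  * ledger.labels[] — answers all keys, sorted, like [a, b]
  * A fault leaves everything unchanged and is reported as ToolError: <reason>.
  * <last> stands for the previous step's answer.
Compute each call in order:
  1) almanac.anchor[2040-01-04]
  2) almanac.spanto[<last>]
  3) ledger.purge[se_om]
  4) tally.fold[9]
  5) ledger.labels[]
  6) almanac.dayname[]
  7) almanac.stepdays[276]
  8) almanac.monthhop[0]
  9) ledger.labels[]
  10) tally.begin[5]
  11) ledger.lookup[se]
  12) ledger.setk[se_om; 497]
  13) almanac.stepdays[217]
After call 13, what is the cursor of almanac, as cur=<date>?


Act: anchor[d='2040-01-04']
Obs: 2040-01-04
Act: spanto[d='<last>']
Obs: 0
Act: purge[k='se_om']
Obs: 408
Act: fold[x='9']
Obs: 0
Act: labels[]
Obs: [se]
Act: dayname[]
Obs: Wednesday
Act: stepdays[n='276']
Obs: 2040-10-06
Act: monthhop[n='0']
Obs: 2040-10-06
Act: labels[]
Obs: [se]
Act: begin[x='5']
Obs: 5
Act: lookup[k='se']
Obs: bib
Act: setk[k='se_om'; v='497']
Obs: nil
Act: stepdays[n='217']
Obs: 2041-05-11

Answer: cur=2041-05-11


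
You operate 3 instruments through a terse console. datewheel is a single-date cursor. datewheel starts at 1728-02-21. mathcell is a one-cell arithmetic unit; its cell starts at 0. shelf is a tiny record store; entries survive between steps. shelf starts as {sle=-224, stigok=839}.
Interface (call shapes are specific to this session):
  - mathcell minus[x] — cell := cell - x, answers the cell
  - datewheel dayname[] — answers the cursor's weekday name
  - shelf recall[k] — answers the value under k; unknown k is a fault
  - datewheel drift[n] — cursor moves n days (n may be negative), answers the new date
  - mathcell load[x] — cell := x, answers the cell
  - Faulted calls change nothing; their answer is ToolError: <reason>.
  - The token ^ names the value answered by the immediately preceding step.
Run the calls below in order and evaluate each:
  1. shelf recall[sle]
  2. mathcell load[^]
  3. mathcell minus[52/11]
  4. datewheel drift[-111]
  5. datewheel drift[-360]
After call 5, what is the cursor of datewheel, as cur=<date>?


Step: shelf recall[k=sle]
Result: -224
Step: mathcell load[x=^]
Result: -224
Step: mathcell minus[x=52/11]
Result: -2516/11
Step: datewheel drift[n=-111]
Result: 1727-11-02
Step: datewheel drift[n=-360]
Result: 1726-11-07

Answer: cur=1726-11-07


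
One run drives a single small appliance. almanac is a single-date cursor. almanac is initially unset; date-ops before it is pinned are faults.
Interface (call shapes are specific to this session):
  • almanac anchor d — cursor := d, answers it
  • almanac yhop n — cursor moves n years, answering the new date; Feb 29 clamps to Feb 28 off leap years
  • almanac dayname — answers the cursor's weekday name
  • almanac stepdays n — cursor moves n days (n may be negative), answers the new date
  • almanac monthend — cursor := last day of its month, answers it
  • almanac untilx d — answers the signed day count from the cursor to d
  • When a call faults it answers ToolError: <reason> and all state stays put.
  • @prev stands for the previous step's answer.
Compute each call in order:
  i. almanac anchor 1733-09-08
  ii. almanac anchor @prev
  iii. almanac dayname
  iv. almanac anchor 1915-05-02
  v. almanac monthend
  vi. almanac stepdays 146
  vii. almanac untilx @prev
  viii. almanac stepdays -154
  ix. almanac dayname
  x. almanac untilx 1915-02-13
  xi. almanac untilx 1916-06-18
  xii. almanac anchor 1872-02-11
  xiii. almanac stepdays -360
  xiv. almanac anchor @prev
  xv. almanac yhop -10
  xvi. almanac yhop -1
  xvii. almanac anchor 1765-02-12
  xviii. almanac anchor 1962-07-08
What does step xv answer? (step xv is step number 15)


I run almanac anchor with d=1733-09-08, — result: 1733-09-08.
I try almanac anchor with d=@prev, which returns 1733-09-08.
I invoke almanac dayname, which returns Tuesday.
Now I run almanac anchor with d=1915-05-02, yielding 1915-05-02.
I call almanac monthend, and see 1915-05-31.
Using almanac stepdays with n=146, → 1915-10-24.
Now I run almanac untilx with d=@prev, which returns 0.
Calling almanac stepdays with n=-154, giving 1915-05-23.
Using almanac dayname(), — result: Sunday.
Next I call almanac untilx with d=1915-02-13, — result: -99.
I call almanac untilx with d=1916-06-18, giving 392.
I invoke almanac anchor with d=1872-02-11, — result: 1872-02-11.
Then almanac stepdays with n=-360, — result: 1871-02-16.
I use almanac anchor with d=@prev: 1871-02-16.
Now I run almanac yhop with n=-10, yielding 1861-02-16.
Invoking almanac yhop with n=-1, yielding 1860-02-16.
I call almanac anchor with d=1765-02-12, → 1765-02-12.
I run almanac anchor with d=1962-07-08: 1962-07-08.

Answer: 1861-02-16


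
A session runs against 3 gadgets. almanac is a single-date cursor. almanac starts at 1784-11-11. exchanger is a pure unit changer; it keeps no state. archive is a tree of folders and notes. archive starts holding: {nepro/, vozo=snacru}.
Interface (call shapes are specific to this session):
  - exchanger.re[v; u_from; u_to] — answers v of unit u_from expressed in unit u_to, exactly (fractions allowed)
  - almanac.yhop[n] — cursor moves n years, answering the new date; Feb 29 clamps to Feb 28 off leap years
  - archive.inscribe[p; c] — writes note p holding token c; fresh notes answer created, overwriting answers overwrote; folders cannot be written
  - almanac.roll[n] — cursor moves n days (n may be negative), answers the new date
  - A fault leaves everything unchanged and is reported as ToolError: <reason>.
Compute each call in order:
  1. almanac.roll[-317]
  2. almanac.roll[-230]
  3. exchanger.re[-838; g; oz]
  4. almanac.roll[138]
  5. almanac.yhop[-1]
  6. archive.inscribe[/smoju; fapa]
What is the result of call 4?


I run roll on n='-317': 1783-12-30.
I call roll on n='-230', and observe 1783-05-14.
Now I run re on v='-838', u_from='g', u_to='oz', giving -1340800000/45359237.
I use roll on n='138', and see 1783-09-29.
I call yhop on n='-1': 1782-09-29.
Now I run inscribe on p='/smoju', c='fapa', and get created.

Answer: 1783-09-29


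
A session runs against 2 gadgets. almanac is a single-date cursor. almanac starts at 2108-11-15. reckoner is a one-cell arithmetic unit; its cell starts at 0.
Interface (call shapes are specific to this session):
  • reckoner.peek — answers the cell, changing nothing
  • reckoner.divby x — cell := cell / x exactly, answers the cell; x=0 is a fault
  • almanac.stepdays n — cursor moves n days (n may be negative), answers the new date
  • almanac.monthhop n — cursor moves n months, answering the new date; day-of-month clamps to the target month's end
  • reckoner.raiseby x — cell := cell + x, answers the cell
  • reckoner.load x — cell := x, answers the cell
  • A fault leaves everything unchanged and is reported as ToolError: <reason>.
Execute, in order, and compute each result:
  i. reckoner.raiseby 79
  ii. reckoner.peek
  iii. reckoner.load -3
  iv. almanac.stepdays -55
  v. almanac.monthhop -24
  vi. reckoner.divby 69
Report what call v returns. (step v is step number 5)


~$ reckoner.raiseby x→79
= 79
~$ reckoner.peek
= 79
~$ reckoner.load x→-3
= -3
~$ almanac.stepdays n→-55
= 2108-09-21
~$ almanac.monthhop n→-24
= 2106-09-21
~$ reckoner.divby x→69
= -1/23

Answer: 2106-09-21


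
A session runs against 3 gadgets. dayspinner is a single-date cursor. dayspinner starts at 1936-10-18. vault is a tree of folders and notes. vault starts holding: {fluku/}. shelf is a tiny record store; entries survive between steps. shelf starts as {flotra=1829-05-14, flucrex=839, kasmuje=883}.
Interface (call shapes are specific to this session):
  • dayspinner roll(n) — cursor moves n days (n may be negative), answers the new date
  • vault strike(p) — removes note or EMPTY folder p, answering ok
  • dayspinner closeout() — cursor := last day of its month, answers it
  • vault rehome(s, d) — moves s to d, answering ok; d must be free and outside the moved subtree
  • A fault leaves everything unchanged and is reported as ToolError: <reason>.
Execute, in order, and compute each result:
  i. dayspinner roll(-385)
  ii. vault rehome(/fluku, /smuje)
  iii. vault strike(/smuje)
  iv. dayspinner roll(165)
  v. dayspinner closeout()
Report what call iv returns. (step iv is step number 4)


Answer: 1936-03-12

Derivation:
-- dayspinner roll(n=-385) -> 1935-09-29
-- vault rehome(s=/fluku, d=/smuje) -> ok
-- vault strike(p=/smuje) -> ok
-- dayspinner roll(n=165) -> 1936-03-12
-- dayspinner closeout() -> 1936-03-31


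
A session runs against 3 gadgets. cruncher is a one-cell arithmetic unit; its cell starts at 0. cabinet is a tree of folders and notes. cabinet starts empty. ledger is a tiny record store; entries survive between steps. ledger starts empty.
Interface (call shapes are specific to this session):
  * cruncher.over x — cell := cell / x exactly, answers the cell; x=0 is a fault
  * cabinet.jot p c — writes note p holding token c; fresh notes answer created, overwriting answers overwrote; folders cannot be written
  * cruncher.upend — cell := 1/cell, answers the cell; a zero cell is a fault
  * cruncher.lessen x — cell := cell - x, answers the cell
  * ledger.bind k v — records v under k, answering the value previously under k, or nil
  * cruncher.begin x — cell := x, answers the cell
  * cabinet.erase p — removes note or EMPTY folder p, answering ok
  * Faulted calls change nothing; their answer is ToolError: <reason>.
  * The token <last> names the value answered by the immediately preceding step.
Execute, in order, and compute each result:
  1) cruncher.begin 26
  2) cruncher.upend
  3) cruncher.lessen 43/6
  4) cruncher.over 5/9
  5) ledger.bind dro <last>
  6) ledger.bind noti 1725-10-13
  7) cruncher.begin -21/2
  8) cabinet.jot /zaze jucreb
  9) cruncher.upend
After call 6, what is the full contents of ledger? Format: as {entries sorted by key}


·→ begin(x→26)
·← 26
·→ upend()
·← 1/26
·→ lessen(x→43/6)
·← -278/39
·→ over(x→5/9)
·← -834/65
·→ bind(k→dro, v→<last>)
·← nil
·→ bind(k→noti, v→1725-10-13)
·← nil
·→ begin(x→-21/2)
·← -21/2
·→ jot(p→/zaze, c→jucreb)
·← created
·→ upend()
·← -2/21

Answer: {dro=-834/65, noti=1725-10-13}


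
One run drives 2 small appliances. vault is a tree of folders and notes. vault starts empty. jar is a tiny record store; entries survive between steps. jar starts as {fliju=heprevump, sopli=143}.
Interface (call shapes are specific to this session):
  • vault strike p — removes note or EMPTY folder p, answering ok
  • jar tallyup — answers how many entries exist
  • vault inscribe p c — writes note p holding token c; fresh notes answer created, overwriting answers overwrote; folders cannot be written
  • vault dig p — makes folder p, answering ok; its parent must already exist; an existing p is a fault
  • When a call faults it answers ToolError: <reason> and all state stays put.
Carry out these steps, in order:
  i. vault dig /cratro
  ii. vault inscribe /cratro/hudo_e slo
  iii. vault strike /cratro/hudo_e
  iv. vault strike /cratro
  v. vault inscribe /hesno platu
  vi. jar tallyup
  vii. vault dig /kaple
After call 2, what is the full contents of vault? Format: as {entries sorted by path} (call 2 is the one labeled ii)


·→ vault dig(p→/cratro)
·← ok
·→ vault inscribe(p→/cratro/hudo_e, c→slo)
·← created
·→ vault strike(p→/cratro/hudo_e)
·← ok
·→ vault strike(p→/cratro)
·← ok
·→ vault inscribe(p→/hesno, c→platu)
·← created
·→ jar tallyup()
·← 2
·→ vault dig(p→/kaple)
·← ok

Answer: {cratro/, cratro/hudo_e=slo}


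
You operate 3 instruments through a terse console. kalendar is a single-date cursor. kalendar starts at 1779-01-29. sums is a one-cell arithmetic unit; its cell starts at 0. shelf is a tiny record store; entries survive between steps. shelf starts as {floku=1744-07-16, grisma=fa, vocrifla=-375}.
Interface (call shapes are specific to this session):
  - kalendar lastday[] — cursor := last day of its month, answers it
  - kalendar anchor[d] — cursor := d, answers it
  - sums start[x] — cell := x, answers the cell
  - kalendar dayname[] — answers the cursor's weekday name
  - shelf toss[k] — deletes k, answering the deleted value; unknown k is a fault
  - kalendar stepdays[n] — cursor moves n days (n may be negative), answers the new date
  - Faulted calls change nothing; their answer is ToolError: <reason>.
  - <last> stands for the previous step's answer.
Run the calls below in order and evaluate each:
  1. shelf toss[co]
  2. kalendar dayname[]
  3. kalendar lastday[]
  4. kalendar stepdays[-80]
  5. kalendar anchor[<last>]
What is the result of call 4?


→ shelf toss(k→co)
← ToolError: no such key co
→ kalendar dayname()
← Friday
→ kalendar lastday()
← 1779-01-31
→ kalendar stepdays(n→-80)
← 1778-11-12
→ kalendar anchor(d→<last>)
← 1778-11-12

Answer: 1778-11-12


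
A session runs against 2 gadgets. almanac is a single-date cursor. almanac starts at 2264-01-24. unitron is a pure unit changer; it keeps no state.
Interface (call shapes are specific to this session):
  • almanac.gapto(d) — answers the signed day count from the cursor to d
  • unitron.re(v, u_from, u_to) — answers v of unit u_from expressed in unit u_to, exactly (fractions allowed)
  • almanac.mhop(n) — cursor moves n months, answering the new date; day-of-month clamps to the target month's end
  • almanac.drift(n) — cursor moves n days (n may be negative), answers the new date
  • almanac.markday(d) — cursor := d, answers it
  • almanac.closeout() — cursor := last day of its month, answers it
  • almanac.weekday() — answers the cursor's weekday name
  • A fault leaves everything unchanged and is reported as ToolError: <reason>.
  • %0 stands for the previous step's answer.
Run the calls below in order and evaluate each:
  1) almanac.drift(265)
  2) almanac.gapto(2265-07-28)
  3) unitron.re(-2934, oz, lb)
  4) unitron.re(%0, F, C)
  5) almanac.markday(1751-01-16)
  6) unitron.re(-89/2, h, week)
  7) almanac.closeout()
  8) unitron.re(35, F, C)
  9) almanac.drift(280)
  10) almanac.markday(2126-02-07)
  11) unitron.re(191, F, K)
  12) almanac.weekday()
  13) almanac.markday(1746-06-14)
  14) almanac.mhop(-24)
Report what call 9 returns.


Answer: 1751-11-07

Derivation:
I call almanac.drift using n=265, and get 2264-10-15.
Invoking almanac.gapto using d=2265-07-28, which returns 286.
I use unitron.re using v=-2934, u_from=oz, u_to=lb, which returns -1467/8.
I try unitron.re using v=%0, u_from=F, u_to=C, giving -8615/72.
Next I call almanac.markday using d=1751-01-16, giving 1751-01-16.
I call unitron.re using v=-89/2, u_from=h, u_to=week, yielding -89/336.
Using almanac.closeout(), → 1751-01-31.
I run unitron.re using v=35, u_from=F, u_to=C, which returns 5/3.
Invoking almanac.drift using n=280, and observe 1751-11-07.
Calling almanac.markday using d=2126-02-07: 2126-02-07.
Invoking unitron.re using v=191, u_from=F, u_to=K, giving 21689/60.
I invoke almanac.weekday, yielding Thursday.
Using almanac.markday using d=1746-06-14, giving 1746-06-14.
I try almanac.mhop using n=-24, and get 1744-06-14.


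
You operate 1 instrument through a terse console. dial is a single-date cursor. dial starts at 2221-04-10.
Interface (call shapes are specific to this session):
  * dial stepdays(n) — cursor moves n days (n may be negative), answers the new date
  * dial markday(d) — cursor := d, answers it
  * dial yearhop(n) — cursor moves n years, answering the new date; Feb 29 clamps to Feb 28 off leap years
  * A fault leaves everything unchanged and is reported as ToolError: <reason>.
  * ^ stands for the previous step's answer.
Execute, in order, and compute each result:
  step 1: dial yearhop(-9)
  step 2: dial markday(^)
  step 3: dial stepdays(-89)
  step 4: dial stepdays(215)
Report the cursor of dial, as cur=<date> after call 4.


Answer: cur=2212-08-14

Derivation:
! 1. dial yearhop(-9) => 2212-04-10
! 2. dial markday(^) => 2212-04-10
! 3. dial stepdays(-89) => 2212-01-12
! 4. dial stepdays(215) => 2212-08-14


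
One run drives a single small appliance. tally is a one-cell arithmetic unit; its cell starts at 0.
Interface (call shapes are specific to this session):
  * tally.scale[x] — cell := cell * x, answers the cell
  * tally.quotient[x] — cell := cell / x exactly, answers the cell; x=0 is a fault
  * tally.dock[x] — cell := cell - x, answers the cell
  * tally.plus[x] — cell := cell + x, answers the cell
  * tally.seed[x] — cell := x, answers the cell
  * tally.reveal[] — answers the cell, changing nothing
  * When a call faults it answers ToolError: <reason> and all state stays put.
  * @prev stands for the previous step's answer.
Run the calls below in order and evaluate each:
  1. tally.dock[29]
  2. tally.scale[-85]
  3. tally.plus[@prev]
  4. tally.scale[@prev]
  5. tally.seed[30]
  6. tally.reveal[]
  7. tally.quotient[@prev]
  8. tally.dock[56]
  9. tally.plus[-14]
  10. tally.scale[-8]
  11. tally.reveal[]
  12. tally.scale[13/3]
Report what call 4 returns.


Answer: 24304900

Derivation:
$ tally.dock x=29
:: -29
$ tally.scale x=-85
:: 2465
$ tally.plus x=@prev
:: 4930
$ tally.scale x=@prev
:: 24304900
$ tally.seed x=30
:: 30
$ tally.reveal
:: 30
$ tally.quotient x=@prev
:: 1
$ tally.dock x=56
:: -55
$ tally.plus x=-14
:: -69
$ tally.scale x=-8
:: 552
$ tally.reveal
:: 552
$ tally.scale x=13/3
:: 2392


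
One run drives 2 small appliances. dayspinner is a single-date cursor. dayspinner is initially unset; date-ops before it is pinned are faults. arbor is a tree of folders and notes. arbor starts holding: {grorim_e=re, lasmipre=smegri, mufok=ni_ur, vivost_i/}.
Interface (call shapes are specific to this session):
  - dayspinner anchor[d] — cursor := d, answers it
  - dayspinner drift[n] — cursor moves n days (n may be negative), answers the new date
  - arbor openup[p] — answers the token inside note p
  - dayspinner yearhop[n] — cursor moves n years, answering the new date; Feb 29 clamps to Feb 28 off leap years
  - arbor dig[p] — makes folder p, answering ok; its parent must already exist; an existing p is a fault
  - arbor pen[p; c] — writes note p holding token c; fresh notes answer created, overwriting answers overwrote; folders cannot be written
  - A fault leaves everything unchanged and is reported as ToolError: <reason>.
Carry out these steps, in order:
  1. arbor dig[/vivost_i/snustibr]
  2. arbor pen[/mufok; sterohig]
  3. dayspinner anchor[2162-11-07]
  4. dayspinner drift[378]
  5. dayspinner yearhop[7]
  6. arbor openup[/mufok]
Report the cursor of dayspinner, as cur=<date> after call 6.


Answer: cur=2170-11-20

Derivation:
// arbor dig(p='/vivost_i/snustibr') => ok
// arbor pen(p='/mufok', c='sterohig') => overwrote
// dayspinner anchor(d='2162-11-07') => 2162-11-07
// dayspinner drift(n='378') => 2163-11-20
// dayspinner yearhop(n='7') => 2170-11-20
// arbor openup(p='/mufok') => sterohig


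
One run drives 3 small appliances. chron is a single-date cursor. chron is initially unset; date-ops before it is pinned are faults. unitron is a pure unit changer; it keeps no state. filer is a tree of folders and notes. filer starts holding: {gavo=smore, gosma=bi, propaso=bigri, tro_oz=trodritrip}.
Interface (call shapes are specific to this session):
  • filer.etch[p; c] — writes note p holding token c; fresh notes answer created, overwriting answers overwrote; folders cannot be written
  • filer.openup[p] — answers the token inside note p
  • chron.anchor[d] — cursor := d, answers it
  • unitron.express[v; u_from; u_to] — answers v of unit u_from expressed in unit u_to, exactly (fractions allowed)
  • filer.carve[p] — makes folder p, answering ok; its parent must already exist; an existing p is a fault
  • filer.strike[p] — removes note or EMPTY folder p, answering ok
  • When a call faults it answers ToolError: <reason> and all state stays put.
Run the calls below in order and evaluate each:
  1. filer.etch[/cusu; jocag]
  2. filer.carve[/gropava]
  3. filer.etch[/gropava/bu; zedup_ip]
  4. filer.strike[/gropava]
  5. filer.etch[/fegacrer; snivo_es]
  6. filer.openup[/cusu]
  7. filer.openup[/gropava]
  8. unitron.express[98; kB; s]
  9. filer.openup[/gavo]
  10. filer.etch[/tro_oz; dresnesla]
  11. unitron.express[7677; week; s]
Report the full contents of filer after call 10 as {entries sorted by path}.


% etch(p='/cusu', c='jocag') ~> created
% carve(p='/gropava') ~> ok
% etch(p='/gropava/bu', c='zedup_ip') ~> created
% strike(p='/gropava') ~> ToolError: not empty
% etch(p='/fegacrer', c='snivo_es') ~> created
% openup(p='/cusu') ~> jocag
% openup(p='/gropava') ~> ToolError: is a directory
% express(v='98', u_from='kB', u_to='s') ~> ToolError: incompatible units
% openup(p='/gavo') ~> smore
% etch(p='/tro_oz', c='dresnesla') ~> overwrote
% express(v='7677', u_from='week', u_to='s') ~> 4643049600

Answer: {cusu=jocag, fegacrer=snivo_es, gavo=smore, gosma=bi, gropava/, gropava/bu=zedup_ip, propaso=bigri, tro_oz=dresnesla}


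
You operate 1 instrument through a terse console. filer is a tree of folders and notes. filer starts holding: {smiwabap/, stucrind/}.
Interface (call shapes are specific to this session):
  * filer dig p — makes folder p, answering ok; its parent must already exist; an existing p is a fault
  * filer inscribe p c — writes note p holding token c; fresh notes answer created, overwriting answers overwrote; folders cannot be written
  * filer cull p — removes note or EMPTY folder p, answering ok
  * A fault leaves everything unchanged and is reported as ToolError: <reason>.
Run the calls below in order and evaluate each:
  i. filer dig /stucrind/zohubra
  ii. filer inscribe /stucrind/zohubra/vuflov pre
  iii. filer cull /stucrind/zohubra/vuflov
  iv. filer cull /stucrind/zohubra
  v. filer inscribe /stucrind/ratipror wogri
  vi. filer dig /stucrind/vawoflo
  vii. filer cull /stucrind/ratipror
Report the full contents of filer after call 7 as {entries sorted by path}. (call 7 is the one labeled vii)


Answer: {smiwabap/, stucrind/, stucrind/vawoflo/}

Derivation:
·→ filer dig(p: /stucrind/zohubra)
·← ok
·→ filer inscribe(p: /stucrind/zohubra/vuflov, c: pre)
·← created
·→ filer cull(p: /stucrind/zohubra/vuflov)
·← ok
·→ filer cull(p: /stucrind/zohubra)
·← ok
·→ filer inscribe(p: /stucrind/ratipror, c: wogri)
·← created
·→ filer dig(p: /stucrind/vawoflo)
·← ok
·→ filer cull(p: /stucrind/ratipror)
·← ok


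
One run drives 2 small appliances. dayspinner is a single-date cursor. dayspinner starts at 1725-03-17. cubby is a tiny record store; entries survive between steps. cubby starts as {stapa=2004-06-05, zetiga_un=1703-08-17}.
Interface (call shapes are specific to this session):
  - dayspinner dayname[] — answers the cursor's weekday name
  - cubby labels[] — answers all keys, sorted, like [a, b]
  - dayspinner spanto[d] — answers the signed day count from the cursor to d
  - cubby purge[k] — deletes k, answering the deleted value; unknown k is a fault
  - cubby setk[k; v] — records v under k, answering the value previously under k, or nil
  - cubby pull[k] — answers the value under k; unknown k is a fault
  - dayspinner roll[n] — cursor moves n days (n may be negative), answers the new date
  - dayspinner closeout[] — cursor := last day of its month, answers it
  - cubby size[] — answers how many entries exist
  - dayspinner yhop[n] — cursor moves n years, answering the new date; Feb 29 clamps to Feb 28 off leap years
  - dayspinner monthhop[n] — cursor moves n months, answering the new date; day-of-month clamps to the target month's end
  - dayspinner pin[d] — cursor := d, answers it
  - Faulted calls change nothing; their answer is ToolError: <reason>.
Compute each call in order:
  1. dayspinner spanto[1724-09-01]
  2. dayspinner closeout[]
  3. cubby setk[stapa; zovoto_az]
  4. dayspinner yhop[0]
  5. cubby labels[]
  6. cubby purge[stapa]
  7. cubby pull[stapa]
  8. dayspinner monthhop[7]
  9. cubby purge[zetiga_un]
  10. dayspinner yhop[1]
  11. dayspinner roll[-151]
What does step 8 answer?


Answer: 1725-10-31

Derivation:
-- 1. dayspinner spanto(d: 1724-09-01) => -197
-- 2. dayspinner closeout() => 1725-03-31
-- 3. cubby setk(k: stapa, v: zovoto_az) => 2004-06-05
-- 4. dayspinner yhop(n: 0) => 1725-03-31
-- 5. cubby labels() => [stapa, zetiga_un]
-- 6. cubby purge(k: stapa) => zovoto_az
-- 7. cubby pull(k: stapa) => ToolError: no such key stapa
-- 8. dayspinner monthhop(n: 7) => 1725-10-31
-- 9. cubby purge(k: zetiga_un) => 1703-08-17
-- 10. dayspinner yhop(n: 1) => 1726-10-31
-- 11. dayspinner roll(n: -151) => 1726-06-02


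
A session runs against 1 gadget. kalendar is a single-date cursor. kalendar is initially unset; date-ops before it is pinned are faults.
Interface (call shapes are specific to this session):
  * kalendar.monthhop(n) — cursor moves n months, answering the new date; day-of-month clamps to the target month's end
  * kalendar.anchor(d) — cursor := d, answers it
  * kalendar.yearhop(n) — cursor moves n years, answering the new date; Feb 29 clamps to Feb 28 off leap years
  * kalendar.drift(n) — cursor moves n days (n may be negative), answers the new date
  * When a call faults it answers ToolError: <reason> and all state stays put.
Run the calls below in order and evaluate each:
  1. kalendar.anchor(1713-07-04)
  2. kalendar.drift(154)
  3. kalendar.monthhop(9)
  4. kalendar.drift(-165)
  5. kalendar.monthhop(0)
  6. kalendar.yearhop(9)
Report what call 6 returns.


-> kalendar.anchor(d='1713-07-04')
<- 1713-07-04
-> kalendar.drift(n='154')
<- 1713-12-05
-> kalendar.monthhop(n='9')
<- 1714-09-05
-> kalendar.drift(n='-165')
<- 1714-03-24
-> kalendar.monthhop(n='0')
<- 1714-03-24
-> kalendar.yearhop(n='9')
<- 1723-03-24

Answer: 1723-03-24
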